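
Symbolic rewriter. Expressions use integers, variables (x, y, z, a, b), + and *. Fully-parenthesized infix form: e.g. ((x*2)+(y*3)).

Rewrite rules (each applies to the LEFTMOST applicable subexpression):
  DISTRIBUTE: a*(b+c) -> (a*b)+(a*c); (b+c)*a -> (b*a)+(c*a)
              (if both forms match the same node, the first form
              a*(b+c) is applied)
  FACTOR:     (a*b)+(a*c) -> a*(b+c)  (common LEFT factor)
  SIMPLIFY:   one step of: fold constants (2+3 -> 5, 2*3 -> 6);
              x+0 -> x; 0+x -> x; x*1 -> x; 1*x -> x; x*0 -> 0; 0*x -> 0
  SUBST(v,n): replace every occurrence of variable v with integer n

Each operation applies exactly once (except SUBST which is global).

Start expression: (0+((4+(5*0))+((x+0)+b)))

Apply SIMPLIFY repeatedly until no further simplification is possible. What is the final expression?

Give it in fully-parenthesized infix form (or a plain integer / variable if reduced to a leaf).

Answer: (4+(x+b))

Derivation:
Start: (0+((4+(5*0))+((x+0)+b)))
Step 1: at root: (0+((4+(5*0))+((x+0)+b))) -> ((4+(5*0))+((x+0)+b)); overall: (0+((4+(5*0))+((x+0)+b))) -> ((4+(5*0))+((x+0)+b))
Step 2: at LR: (5*0) -> 0; overall: ((4+(5*0))+((x+0)+b)) -> ((4+0)+((x+0)+b))
Step 3: at L: (4+0) -> 4; overall: ((4+0)+((x+0)+b)) -> (4+((x+0)+b))
Step 4: at RL: (x+0) -> x; overall: (4+((x+0)+b)) -> (4+(x+b))
Fixed point: (4+(x+b))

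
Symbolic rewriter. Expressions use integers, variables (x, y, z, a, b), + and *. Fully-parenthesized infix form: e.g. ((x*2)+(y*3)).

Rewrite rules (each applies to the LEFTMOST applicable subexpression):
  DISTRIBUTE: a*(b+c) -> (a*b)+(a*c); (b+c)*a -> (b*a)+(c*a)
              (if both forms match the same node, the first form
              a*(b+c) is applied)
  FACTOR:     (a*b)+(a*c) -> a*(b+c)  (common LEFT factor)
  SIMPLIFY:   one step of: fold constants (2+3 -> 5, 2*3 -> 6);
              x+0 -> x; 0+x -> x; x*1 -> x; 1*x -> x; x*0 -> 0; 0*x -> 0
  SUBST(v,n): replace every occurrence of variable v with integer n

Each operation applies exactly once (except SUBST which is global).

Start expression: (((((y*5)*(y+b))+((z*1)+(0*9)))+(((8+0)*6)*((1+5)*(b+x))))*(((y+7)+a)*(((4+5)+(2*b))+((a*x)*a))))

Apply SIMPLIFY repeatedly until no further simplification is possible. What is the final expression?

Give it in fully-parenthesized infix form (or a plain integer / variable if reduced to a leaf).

Start: (((((y*5)*(y+b))+((z*1)+(0*9)))+(((8+0)*6)*((1+5)*(b+x))))*(((y+7)+a)*(((4+5)+(2*b))+((a*x)*a))))
Step 1: at LLRL: (z*1) -> z; overall: (((((y*5)*(y+b))+((z*1)+(0*9)))+(((8+0)*6)*((1+5)*(b+x))))*(((y+7)+a)*(((4+5)+(2*b))+((a*x)*a)))) -> (((((y*5)*(y+b))+(z+(0*9)))+(((8+0)*6)*((1+5)*(b+x))))*(((y+7)+a)*(((4+5)+(2*b))+((a*x)*a))))
Step 2: at LLRR: (0*9) -> 0; overall: (((((y*5)*(y+b))+(z+(0*9)))+(((8+0)*6)*((1+5)*(b+x))))*(((y+7)+a)*(((4+5)+(2*b))+((a*x)*a)))) -> (((((y*5)*(y+b))+(z+0))+(((8+0)*6)*((1+5)*(b+x))))*(((y+7)+a)*(((4+5)+(2*b))+((a*x)*a))))
Step 3: at LLR: (z+0) -> z; overall: (((((y*5)*(y+b))+(z+0))+(((8+0)*6)*((1+5)*(b+x))))*(((y+7)+a)*(((4+5)+(2*b))+((a*x)*a)))) -> (((((y*5)*(y+b))+z)+(((8+0)*6)*((1+5)*(b+x))))*(((y+7)+a)*(((4+5)+(2*b))+((a*x)*a))))
Step 4: at LRLL: (8+0) -> 8; overall: (((((y*5)*(y+b))+z)+(((8+0)*6)*((1+5)*(b+x))))*(((y+7)+a)*(((4+5)+(2*b))+((a*x)*a)))) -> (((((y*5)*(y+b))+z)+((8*6)*((1+5)*(b+x))))*(((y+7)+a)*(((4+5)+(2*b))+((a*x)*a))))
Step 5: at LRL: (8*6) -> 48; overall: (((((y*5)*(y+b))+z)+((8*6)*((1+5)*(b+x))))*(((y+7)+a)*(((4+5)+(2*b))+((a*x)*a)))) -> (((((y*5)*(y+b))+z)+(48*((1+5)*(b+x))))*(((y+7)+a)*(((4+5)+(2*b))+((a*x)*a))))
Step 6: at LRRL: (1+5) -> 6; overall: (((((y*5)*(y+b))+z)+(48*((1+5)*(b+x))))*(((y+7)+a)*(((4+5)+(2*b))+((a*x)*a)))) -> (((((y*5)*(y+b))+z)+(48*(6*(b+x))))*(((y+7)+a)*(((4+5)+(2*b))+((a*x)*a))))
Step 7: at RRLL: (4+5) -> 9; overall: (((((y*5)*(y+b))+z)+(48*(6*(b+x))))*(((y+7)+a)*(((4+5)+(2*b))+((a*x)*a)))) -> (((((y*5)*(y+b))+z)+(48*(6*(b+x))))*(((y+7)+a)*((9+(2*b))+((a*x)*a))))
Fixed point: (((((y*5)*(y+b))+z)+(48*(6*(b+x))))*(((y+7)+a)*((9+(2*b))+((a*x)*a))))

Answer: (((((y*5)*(y+b))+z)+(48*(6*(b+x))))*(((y+7)+a)*((9+(2*b))+((a*x)*a))))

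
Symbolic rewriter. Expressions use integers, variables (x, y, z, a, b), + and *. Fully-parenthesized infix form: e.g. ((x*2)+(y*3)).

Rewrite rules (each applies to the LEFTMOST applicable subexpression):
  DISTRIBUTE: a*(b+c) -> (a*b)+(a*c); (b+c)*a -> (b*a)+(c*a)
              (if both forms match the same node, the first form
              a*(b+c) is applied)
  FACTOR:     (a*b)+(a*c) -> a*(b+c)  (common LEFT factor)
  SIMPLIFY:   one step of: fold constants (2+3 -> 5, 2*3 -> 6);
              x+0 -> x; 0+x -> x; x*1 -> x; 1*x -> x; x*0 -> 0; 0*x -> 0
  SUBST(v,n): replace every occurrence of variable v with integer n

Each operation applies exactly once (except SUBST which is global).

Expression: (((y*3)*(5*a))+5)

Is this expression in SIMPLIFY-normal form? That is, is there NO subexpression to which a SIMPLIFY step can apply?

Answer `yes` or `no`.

Answer: yes

Derivation:
Expression: (((y*3)*(5*a))+5)
Scanning for simplifiable subexpressions (pre-order)...
  at root: (((y*3)*(5*a))+5) (not simplifiable)
  at L: ((y*3)*(5*a)) (not simplifiable)
  at LL: (y*3) (not simplifiable)
  at LR: (5*a) (not simplifiable)
Result: no simplifiable subexpression found -> normal form.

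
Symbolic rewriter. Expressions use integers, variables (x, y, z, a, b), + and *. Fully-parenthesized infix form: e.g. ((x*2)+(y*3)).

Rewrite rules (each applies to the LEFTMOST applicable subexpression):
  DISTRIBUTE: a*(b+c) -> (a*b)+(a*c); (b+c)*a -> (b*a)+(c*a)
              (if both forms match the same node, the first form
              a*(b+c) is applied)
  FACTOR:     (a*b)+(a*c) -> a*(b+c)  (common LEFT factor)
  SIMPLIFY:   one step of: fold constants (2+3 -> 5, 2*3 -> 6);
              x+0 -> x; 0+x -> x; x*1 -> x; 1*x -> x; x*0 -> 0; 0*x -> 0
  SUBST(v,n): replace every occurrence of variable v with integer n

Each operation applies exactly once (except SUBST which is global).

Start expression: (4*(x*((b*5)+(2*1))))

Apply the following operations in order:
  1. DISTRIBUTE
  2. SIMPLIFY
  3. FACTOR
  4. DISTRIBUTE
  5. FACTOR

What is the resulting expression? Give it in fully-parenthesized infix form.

Answer: (4*(x*((b*5)+2)))

Derivation:
Start: (4*(x*((b*5)+(2*1))))
Apply DISTRIBUTE at R (target: (x*((b*5)+(2*1)))): (4*(x*((b*5)+(2*1)))) -> (4*((x*(b*5))+(x*(2*1))))
Apply SIMPLIFY at RRR (target: (2*1)): (4*((x*(b*5))+(x*(2*1)))) -> (4*((x*(b*5))+(x*2)))
Apply FACTOR at R (target: ((x*(b*5))+(x*2))): (4*((x*(b*5))+(x*2))) -> (4*(x*((b*5)+2)))
Apply DISTRIBUTE at R (target: (x*((b*5)+2))): (4*(x*((b*5)+2))) -> (4*((x*(b*5))+(x*2)))
Apply FACTOR at R (target: ((x*(b*5))+(x*2))): (4*((x*(b*5))+(x*2))) -> (4*(x*((b*5)+2)))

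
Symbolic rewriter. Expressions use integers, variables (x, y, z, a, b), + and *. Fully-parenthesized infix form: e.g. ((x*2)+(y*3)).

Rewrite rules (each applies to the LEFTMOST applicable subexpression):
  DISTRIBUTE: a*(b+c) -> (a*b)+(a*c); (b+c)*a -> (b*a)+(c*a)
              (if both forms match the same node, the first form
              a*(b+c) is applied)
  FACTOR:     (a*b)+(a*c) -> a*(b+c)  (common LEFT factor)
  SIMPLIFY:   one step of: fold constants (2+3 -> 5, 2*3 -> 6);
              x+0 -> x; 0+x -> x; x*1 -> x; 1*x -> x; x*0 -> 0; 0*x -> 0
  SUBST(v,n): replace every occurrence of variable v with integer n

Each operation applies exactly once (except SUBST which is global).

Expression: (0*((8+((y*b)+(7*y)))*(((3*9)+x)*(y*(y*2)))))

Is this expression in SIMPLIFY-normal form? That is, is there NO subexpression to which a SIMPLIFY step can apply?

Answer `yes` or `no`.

Expression: (0*((8+((y*b)+(7*y)))*(((3*9)+x)*(y*(y*2)))))
Scanning for simplifiable subexpressions (pre-order)...
  at root: (0*((8+((y*b)+(7*y)))*(((3*9)+x)*(y*(y*2))))) (SIMPLIFIABLE)
  at R: ((8+((y*b)+(7*y)))*(((3*9)+x)*(y*(y*2)))) (not simplifiable)
  at RL: (8+((y*b)+(7*y))) (not simplifiable)
  at RLR: ((y*b)+(7*y)) (not simplifiable)
  at RLRL: (y*b) (not simplifiable)
  at RLRR: (7*y) (not simplifiable)
  at RR: (((3*9)+x)*(y*(y*2))) (not simplifiable)
  at RRL: ((3*9)+x) (not simplifiable)
  at RRLL: (3*9) (SIMPLIFIABLE)
  at RRR: (y*(y*2)) (not simplifiable)
  at RRRR: (y*2) (not simplifiable)
Found simplifiable subexpr at path root: (0*((8+((y*b)+(7*y)))*(((3*9)+x)*(y*(y*2)))))
One SIMPLIFY step would give: 0
-> NOT in normal form.

Answer: no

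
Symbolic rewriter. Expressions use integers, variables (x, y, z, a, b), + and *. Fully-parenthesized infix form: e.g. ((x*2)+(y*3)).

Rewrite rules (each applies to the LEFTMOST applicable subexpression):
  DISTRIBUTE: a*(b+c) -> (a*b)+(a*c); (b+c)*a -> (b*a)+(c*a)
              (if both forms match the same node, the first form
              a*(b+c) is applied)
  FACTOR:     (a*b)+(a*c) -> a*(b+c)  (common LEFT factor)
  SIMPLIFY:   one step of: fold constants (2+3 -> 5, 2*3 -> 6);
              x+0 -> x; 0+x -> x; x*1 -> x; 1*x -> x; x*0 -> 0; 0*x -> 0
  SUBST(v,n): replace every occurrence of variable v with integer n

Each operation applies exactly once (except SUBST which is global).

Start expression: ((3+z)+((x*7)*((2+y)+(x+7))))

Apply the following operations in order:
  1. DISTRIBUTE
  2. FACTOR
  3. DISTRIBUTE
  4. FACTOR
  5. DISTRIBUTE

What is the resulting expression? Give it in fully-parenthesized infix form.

Answer: ((3+z)+(((x*7)*(2+y))+((x*7)*(x+7))))

Derivation:
Start: ((3+z)+((x*7)*((2+y)+(x+7))))
Apply DISTRIBUTE at R (target: ((x*7)*((2+y)+(x+7)))): ((3+z)+((x*7)*((2+y)+(x+7)))) -> ((3+z)+(((x*7)*(2+y))+((x*7)*(x+7))))
Apply FACTOR at R (target: (((x*7)*(2+y))+((x*7)*(x+7)))): ((3+z)+(((x*7)*(2+y))+((x*7)*(x+7)))) -> ((3+z)+((x*7)*((2+y)+(x+7))))
Apply DISTRIBUTE at R (target: ((x*7)*((2+y)+(x+7)))): ((3+z)+((x*7)*((2+y)+(x+7)))) -> ((3+z)+(((x*7)*(2+y))+((x*7)*(x+7))))
Apply FACTOR at R (target: (((x*7)*(2+y))+((x*7)*(x+7)))): ((3+z)+(((x*7)*(2+y))+((x*7)*(x+7)))) -> ((3+z)+((x*7)*((2+y)+(x+7))))
Apply DISTRIBUTE at R (target: ((x*7)*((2+y)+(x+7)))): ((3+z)+((x*7)*((2+y)+(x+7)))) -> ((3+z)+(((x*7)*(2+y))+((x*7)*(x+7))))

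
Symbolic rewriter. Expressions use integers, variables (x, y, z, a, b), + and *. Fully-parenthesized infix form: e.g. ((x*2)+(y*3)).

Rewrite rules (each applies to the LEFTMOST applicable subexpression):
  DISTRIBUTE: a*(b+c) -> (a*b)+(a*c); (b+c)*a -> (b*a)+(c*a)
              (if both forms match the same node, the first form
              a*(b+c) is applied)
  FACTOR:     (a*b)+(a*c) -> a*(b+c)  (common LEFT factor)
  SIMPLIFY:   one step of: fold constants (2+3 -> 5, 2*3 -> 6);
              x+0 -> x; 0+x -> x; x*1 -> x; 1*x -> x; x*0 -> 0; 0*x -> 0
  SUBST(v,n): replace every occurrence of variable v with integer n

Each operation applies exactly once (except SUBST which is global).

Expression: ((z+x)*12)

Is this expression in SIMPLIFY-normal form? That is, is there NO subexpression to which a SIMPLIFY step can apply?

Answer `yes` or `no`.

Answer: yes

Derivation:
Expression: ((z+x)*12)
Scanning for simplifiable subexpressions (pre-order)...
  at root: ((z+x)*12) (not simplifiable)
  at L: (z+x) (not simplifiable)
Result: no simplifiable subexpression found -> normal form.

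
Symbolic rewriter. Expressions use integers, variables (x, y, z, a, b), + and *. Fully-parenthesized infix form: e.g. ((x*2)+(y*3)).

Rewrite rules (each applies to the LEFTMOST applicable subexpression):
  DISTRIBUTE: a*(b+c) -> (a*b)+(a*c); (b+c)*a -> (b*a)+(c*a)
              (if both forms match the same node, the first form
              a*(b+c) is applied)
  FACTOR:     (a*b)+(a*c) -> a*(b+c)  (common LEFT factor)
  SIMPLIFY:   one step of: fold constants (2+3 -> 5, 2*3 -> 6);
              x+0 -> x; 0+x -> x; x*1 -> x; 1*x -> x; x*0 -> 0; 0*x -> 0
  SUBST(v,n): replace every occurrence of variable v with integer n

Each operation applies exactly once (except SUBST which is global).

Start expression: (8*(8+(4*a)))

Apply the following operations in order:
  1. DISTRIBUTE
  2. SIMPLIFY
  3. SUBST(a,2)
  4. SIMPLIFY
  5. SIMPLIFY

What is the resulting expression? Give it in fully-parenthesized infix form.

Answer: (64+64)

Derivation:
Start: (8*(8+(4*a)))
Apply DISTRIBUTE at root (target: (8*(8+(4*a)))): (8*(8+(4*a))) -> ((8*8)+(8*(4*a)))
Apply SIMPLIFY at L (target: (8*8)): ((8*8)+(8*(4*a))) -> (64+(8*(4*a)))
Apply SUBST(a,2): (64+(8*(4*a))) -> (64+(8*(4*2)))
Apply SIMPLIFY at RR (target: (4*2)): (64+(8*(4*2))) -> (64+(8*8))
Apply SIMPLIFY at R (target: (8*8)): (64+(8*8)) -> (64+64)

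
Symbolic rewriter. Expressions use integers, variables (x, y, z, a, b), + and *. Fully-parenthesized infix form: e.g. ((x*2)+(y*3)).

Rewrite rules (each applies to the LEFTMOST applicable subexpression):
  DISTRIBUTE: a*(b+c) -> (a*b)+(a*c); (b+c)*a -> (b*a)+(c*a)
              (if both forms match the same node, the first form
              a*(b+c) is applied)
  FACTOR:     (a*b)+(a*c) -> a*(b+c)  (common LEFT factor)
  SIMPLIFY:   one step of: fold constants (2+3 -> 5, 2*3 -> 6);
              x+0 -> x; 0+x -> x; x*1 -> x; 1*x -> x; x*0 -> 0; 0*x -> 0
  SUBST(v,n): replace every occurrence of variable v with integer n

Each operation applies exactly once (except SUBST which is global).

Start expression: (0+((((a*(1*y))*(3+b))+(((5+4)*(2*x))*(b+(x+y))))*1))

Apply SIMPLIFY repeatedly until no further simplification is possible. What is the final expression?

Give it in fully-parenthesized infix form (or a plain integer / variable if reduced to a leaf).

Start: (0+((((a*(1*y))*(3+b))+(((5+4)*(2*x))*(b+(x+y))))*1))
Step 1: at root: (0+((((a*(1*y))*(3+b))+(((5+4)*(2*x))*(b+(x+y))))*1)) -> ((((a*(1*y))*(3+b))+(((5+4)*(2*x))*(b+(x+y))))*1); overall: (0+((((a*(1*y))*(3+b))+(((5+4)*(2*x))*(b+(x+y))))*1)) -> ((((a*(1*y))*(3+b))+(((5+4)*(2*x))*(b+(x+y))))*1)
Step 2: at root: ((((a*(1*y))*(3+b))+(((5+4)*(2*x))*(b+(x+y))))*1) -> (((a*(1*y))*(3+b))+(((5+4)*(2*x))*(b+(x+y)))); overall: ((((a*(1*y))*(3+b))+(((5+4)*(2*x))*(b+(x+y))))*1) -> (((a*(1*y))*(3+b))+(((5+4)*(2*x))*(b+(x+y))))
Step 3: at LLR: (1*y) -> y; overall: (((a*(1*y))*(3+b))+(((5+4)*(2*x))*(b+(x+y)))) -> (((a*y)*(3+b))+(((5+4)*(2*x))*(b+(x+y))))
Step 4: at RLL: (5+4) -> 9; overall: (((a*y)*(3+b))+(((5+4)*(2*x))*(b+(x+y)))) -> (((a*y)*(3+b))+((9*(2*x))*(b+(x+y))))
Fixed point: (((a*y)*(3+b))+((9*(2*x))*(b+(x+y))))

Answer: (((a*y)*(3+b))+((9*(2*x))*(b+(x+y))))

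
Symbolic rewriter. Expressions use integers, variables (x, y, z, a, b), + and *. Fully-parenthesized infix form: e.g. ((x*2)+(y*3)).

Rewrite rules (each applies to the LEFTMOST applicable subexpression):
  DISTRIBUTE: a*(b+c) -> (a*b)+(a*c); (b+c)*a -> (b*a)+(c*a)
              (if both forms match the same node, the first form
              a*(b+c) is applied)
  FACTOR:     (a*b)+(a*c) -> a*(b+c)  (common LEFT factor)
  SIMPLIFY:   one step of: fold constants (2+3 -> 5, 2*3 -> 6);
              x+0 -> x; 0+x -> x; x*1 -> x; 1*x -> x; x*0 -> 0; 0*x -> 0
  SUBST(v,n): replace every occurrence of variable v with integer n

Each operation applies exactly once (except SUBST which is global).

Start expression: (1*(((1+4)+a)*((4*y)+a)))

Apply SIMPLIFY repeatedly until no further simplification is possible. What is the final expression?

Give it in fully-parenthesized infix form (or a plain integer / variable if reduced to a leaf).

Start: (1*(((1+4)+a)*((4*y)+a)))
Step 1: at root: (1*(((1+4)+a)*((4*y)+a))) -> (((1+4)+a)*((4*y)+a)); overall: (1*(((1+4)+a)*((4*y)+a))) -> (((1+4)+a)*((4*y)+a))
Step 2: at LL: (1+4) -> 5; overall: (((1+4)+a)*((4*y)+a)) -> ((5+a)*((4*y)+a))
Fixed point: ((5+a)*((4*y)+a))

Answer: ((5+a)*((4*y)+a))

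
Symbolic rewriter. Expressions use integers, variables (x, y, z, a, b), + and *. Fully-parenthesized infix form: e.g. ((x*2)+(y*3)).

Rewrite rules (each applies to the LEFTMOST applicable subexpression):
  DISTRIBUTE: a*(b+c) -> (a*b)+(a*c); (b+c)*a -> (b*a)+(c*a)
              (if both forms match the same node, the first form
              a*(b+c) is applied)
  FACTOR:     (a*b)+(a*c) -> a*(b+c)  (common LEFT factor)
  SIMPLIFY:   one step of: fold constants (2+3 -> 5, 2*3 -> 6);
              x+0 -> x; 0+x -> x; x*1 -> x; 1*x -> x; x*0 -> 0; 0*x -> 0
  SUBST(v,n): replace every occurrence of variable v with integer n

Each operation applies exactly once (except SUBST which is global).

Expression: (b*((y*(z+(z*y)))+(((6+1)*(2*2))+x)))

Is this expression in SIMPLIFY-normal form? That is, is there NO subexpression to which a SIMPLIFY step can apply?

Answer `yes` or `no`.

Answer: no

Derivation:
Expression: (b*((y*(z+(z*y)))+(((6+1)*(2*2))+x)))
Scanning for simplifiable subexpressions (pre-order)...
  at root: (b*((y*(z+(z*y)))+(((6+1)*(2*2))+x))) (not simplifiable)
  at R: ((y*(z+(z*y)))+(((6+1)*(2*2))+x)) (not simplifiable)
  at RL: (y*(z+(z*y))) (not simplifiable)
  at RLR: (z+(z*y)) (not simplifiable)
  at RLRR: (z*y) (not simplifiable)
  at RR: (((6+1)*(2*2))+x) (not simplifiable)
  at RRL: ((6+1)*(2*2)) (not simplifiable)
  at RRLL: (6+1) (SIMPLIFIABLE)
  at RRLR: (2*2) (SIMPLIFIABLE)
Found simplifiable subexpr at path RRLL: (6+1)
One SIMPLIFY step would give: (b*((y*(z+(z*y)))+((7*(2*2))+x)))
-> NOT in normal form.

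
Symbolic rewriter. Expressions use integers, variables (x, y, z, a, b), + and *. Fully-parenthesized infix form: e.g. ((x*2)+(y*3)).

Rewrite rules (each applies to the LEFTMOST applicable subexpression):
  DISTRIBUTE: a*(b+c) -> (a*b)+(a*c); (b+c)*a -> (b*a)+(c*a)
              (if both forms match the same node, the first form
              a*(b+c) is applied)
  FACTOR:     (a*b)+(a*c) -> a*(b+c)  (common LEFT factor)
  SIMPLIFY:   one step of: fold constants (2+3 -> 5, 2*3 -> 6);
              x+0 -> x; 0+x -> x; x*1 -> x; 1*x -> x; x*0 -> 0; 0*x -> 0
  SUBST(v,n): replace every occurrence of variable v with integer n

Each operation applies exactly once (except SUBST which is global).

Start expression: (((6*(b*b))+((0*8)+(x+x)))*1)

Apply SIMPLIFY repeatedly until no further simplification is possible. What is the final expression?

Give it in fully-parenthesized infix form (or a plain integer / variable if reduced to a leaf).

Answer: ((6*(b*b))+(x+x))

Derivation:
Start: (((6*(b*b))+((0*8)+(x+x)))*1)
Step 1: at root: (((6*(b*b))+((0*8)+(x+x)))*1) -> ((6*(b*b))+((0*8)+(x+x))); overall: (((6*(b*b))+((0*8)+(x+x)))*1) -> ((6*(b*b))+((0*8)+(x+x)))
Step 2: at RL: (0*8) -> 0; overall: ((6*(b*b))+((0*8)+(x+x))) -> ((6*(b*b))+(0+(x+x)))
Step 3: at R: (0+(x+x)) -> (x+x); overall: ((6*(b*b))+(0+(x+x))) -> ((6*(b*b))+(x+x))
Fixed point: ((6*(b*b))+(x+x))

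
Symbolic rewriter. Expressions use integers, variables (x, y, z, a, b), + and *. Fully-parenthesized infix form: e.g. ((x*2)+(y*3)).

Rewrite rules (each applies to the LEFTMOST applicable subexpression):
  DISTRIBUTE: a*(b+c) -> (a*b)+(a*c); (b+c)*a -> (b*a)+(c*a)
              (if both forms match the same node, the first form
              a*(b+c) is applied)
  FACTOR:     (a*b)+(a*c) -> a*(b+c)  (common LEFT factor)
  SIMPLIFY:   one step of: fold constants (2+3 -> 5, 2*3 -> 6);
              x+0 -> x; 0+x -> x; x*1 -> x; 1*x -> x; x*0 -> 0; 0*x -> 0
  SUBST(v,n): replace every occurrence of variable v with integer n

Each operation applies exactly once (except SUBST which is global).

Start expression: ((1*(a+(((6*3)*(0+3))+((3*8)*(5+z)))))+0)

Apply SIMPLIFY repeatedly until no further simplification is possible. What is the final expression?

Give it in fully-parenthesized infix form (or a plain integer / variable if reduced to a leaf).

Start: ((1*(a+(((6*3)*(0+3))+((3*8)*(5+z)))))+0)
Step 1: at root: ((1*(a+(((6*3)*(0+3))+((3*8)*(5+z)))))+0) -> (1*(a+(((6*3)*(0+3))+((3*8)*(5+z))))); overall: ((1*(a+(((6*3)*(0+3))+((3*8)*(5+z)))))+0) -> (1*(a+(((6*3)*(0+3))+((3*8)*(5+z)))))
Step 2: at root: (1*(a+(((6*3)*(0+3))+((3*8)*(5+z))))) -> (a+(((6*3)*(0+3))+((3*8)*(5+z)))); overall: (1*(a+(((6*3)*(0+3))+((3*8)*(5+z))))) -> (a+(((6*3)*(0+3))+((3*8)*(5+z))))
Step 3: at RLL: (6*3) -> 18; overall: (a+(((6*3)*(0+3))+((3*8)*(5+z)))) -> (a+((18*(0+3))+((3*8)*(5+z))))
Step 4: at RLR: (0+3) -> 3; overall: (a+((18*(0+3))+((3*8)*(5+z)))) -> (a+((18*3)+((3*8)*(5+z))))
Step 5: at RL: (18*3) -> 54; overall: (a+((18*3)+((3*8)*(5+z)))) -> (a+(54+((3*8)*(5+z))))
Step 6: at RRL: (3*8) -> 24; overall: (a+(54+((3*8)*(5+z)))) -> (a+(54+(24*(5+z))))
Fixed point: (a+(54+(24*(5+z))))

Answer: (a+(54+(24*(5+z))))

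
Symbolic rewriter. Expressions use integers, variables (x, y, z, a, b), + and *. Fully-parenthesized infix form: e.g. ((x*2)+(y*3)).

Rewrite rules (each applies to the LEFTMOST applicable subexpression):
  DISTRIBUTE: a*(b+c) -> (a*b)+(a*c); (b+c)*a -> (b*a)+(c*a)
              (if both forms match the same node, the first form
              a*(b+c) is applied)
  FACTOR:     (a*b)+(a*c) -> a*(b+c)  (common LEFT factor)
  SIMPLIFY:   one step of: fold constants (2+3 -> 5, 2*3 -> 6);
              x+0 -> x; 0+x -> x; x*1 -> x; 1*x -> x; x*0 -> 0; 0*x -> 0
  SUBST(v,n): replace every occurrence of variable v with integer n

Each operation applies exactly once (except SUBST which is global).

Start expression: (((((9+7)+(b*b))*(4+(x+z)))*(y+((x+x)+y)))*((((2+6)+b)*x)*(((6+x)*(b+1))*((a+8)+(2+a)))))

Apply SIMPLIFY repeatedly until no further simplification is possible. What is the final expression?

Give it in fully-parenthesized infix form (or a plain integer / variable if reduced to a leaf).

Answer: ((((16+(b*b))*(4+(x+z)))*(y+((x+x)+y)))*(((8+b)*x)*(((6+x)*(b+1))*((a+8)+(2+a)))))

Derivation:
Start: (((((9+7)+(b*b))*(4+(x+z)))*(y+((x+x)+y)))*((((2+6)+b)*x)*(((6+x)*(b+1))*((a+8)+(2+a)))))
Step 1: at LLLL: (9+7) -> 16; overall: (((((9+7)+(b*b))*(4+(x+z)))*(y+((x+x)+y)))*((((2+6)+b)*x)*(((6+x)*(b+1))*((a+8)+(2+a))))) -> ((((16+(b*b))*(4+(x+z)))*(y+((x+x)+y)))*((((2+6)+b)*x)*(((6+x)*(b+1))*((a+8)+(2+a)))))
Step 2: at RLLL: (2+6) -> 8; overall: ((((16+(b*b))*(4+(x+z)))*(y+((x+x)+y)))*((((2+6)+b)*x)*(((6+x)*(b+1))*((a+8)+(2+a))))) -> ((((16+(b*b))*(4+(x+z)))*(y+((x+x)+y)))*(((8+b)*x)*(((6+x)*(b+1))*((a+8)+(2+a)))))
Fixed point: ((((16+(b*b))*(4+(x+z)))*(y+((x+x)+y)))*(((8+b)*x)*(((6+x)*(b+1))*((a+8)+(2+a)))))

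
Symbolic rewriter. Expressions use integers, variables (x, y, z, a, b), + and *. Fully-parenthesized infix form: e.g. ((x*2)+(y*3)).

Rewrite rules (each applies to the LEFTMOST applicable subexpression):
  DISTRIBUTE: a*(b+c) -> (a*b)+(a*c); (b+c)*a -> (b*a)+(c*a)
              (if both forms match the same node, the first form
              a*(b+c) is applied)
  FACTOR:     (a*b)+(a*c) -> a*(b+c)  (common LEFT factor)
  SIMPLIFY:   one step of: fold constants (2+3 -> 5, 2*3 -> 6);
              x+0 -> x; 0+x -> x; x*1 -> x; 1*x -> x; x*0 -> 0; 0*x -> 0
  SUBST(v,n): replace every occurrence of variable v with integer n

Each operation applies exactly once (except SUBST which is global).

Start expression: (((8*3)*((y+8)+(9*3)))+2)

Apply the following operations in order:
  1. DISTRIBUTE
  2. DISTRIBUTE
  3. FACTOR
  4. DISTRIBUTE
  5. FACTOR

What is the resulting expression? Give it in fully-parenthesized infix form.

Start: (((8*3)*((y+8)+(9*3)))+2)
Apply DISTRIBUTE at L (target: ((8*3)*((y+8)+(9*3)))): (((8*3)*((y+8)+(9*3)))+2) -> ((((8*3)*(y+8))+((8*3)*(9*3)))+2)
Apply DISTRIBUTE at LL (target: ((8*3)*(y+8))): ((((8*3)*(y+8))+((8*3)*(9*3)))+2) -> (((((8*3)*y)+((8*3)*8))+((8*3)*(9*3)))+2)
Apply FACTOR at LL (target: (((8*3)*y)+((8*3)*8))): (((((8*3)*y)+((8*3)*8))+((8*3)*(9*3)))+2) -> ((((8*3)*(y+8))+((8*3)*(9*3)))+2)
Apply DISTRIBUTE at LL (target: ((8*3)*(y+8))): ((((8*3)*(y+8))+((8*3)*(9*3)))+2) -> (((((8*3)*y)+((8*3)*8))+((8*3)*(9*3)))+2)
Apply FACTOR at LL (target: (((8*3)*y)+((8*3)*8))): (((((8*3)*y)+((8*3)*8))+((8*3)*(9*3)))+2) -> ((((8*3)*(y+8))+((8*3)*(9*3)))+2)

Answer: ((((8*3)*(y+8))+((8*3)*(9*3)))+2)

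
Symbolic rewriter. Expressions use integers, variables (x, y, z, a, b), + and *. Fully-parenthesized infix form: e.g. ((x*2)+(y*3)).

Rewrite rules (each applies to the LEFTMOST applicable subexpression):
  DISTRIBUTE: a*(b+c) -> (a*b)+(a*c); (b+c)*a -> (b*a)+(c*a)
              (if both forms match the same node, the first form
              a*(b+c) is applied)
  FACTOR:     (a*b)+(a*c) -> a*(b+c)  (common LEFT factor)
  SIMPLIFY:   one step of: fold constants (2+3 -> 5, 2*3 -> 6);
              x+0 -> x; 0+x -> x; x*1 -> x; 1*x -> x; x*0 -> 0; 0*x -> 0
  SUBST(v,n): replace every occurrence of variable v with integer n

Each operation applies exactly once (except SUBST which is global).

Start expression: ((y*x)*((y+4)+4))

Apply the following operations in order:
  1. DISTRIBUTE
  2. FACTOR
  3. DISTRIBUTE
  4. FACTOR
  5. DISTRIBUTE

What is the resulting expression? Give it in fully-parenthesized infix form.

Answer: (((y*x)*(y+4))+((y*x)*4))

Derivation:
Start: ((y*x)*((y+4)+4))
Apply DISTRIBUTE at root (target: ((y*x)*((y+4)+4))): ((y*x)*((y+4)+4)) -> (((y*x)*(y+4))+((y*x)*4))
Apply FACTOR at root (target: (((y*x)*(y+4))+((y*x)*4))): (((y*x)*(y+4))+((y*x)*4)) -> ((y*x)*((y+4)+4))
Apply DISTRIBUTE at root (target: ((y*x)*((y+4)+4))): ((y*x)*((y+4)+4)) -> (((y*x)*(y+4))+((y*x)*4))
Apply FACTOR at root (target: (((y*x)*(y+4))+((y*x)*4))): (((y*x)*(y+4))+((y*x)*4)) -> ((y*x)*((y+4)+4))
Apply DISTRIBUTE at root (target: ((y*x)*((y+4)+4))): ((y*x)*((y+4)+4)) -> (((y*x)*(y+4))+((y*x)*4))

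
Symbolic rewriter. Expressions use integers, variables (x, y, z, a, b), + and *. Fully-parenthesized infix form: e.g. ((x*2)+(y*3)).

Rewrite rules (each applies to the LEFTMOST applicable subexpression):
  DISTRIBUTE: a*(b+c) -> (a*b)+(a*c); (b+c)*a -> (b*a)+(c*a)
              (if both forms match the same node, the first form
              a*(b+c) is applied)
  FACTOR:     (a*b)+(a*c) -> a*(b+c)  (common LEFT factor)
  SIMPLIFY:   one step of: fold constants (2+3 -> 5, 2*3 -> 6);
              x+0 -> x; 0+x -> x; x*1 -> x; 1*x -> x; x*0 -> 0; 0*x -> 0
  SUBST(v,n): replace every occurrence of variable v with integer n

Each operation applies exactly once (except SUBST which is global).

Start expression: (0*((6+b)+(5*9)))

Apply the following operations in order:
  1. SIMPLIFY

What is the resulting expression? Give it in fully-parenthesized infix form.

Answer: 0

Derivation:
Start: (0*((6+b)+(5*9)))
Apply SIMPLIFY at root (target: (0*((6+b)+(5*9)))): (0*((6+b)+(5*9))) -> 0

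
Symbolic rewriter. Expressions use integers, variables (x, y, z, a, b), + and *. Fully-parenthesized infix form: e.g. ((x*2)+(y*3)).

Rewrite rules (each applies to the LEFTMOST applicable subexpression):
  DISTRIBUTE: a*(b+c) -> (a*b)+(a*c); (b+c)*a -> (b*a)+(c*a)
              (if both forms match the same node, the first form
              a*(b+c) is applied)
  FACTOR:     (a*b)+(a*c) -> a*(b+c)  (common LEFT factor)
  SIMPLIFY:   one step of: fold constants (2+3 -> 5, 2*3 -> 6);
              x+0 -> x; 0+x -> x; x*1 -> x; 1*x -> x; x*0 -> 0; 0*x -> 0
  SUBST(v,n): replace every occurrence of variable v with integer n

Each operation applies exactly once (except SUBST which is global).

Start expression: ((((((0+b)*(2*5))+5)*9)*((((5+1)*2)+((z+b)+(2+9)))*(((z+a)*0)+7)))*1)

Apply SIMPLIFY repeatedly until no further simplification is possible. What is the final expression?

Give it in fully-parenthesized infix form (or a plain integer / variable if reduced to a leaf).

Start: ((((((0+b)*(2*5))+5)*9)*((((5+1)*2)+((z+b)+(2+9)))*(((z+a)*0)+7)))*1)
Step 1: at root: ((((((0+b)*(2*5))+5)*9)*((((5+1)*2)+((z+b)+(2+9)))*(((z+a)*0)+7)))*1) -> (((((0+b)*(2*5))+5)*9)*((((5+1)*2)+((z+b)+(2+9)))*(((z+a)*0)+7))); overall: ((((((0+b)*(2*5))+5)*9)*((((5+1)*2)+((z+b)+(2+9)))*(((z+a)*0)+7)))*1) -> (((((0+b)*(2*5))+5)*9)*((((5+1)*2)+((z+b)+(2+9)))*(((z+a)*0)+7)))
Step 2: at LLLL: (0+b) -> b; overall: (((((0+b)*(2*5))+5)*9)*((((5+1)*2)+((z+b)+(2+9)))*(((z+a)*0)+7))) -> ((((b*(2*5))+5)*9)*((((5+1)*2)+((z+b)+(2+9)))*(((z+a)*0)+7)))
Step 3: at LLLR: (2*5) -> 10; overall: ((((b*(2*5))+5)*9)*((((5+1)*2)+((z+b)+(2+9)))*(((z+a)*0)+7))) -> ((((b*10)+5)*9)*((((5+1)*2)+((z+b)+(2+9)))*(((z+a)*0)+7)))
Step 4: at RLLL: (5+1) -> 6; overall: ((((b*10)+5)*9)*((((5+1)*2)+((z+b)+(2+9)))*(((z+a)*0)+7))) -> ((((b*10)+5)*9)*(((6*2)+((z+b)+(2+9)))*(((z+a)*0)+7)))
Step 5: at RLL: (6*2) -> 12; overall: ((((b*10)+5)*9)*(((6*2)+((z+b)+(2+9)))*(((z+a)*0)+7))) -> ((((b*10)+5)*9)*((12+((z+b)+(2+9)))*(((z+a)*0)+7)))
Step 6: at RLRR: (2+9) -> 11; overall: ((((b*10)+5)*9)*((12+((z+b)+(2+9)))*(((z+a)*0)+7))) -> ((((b*10)+5)*9)*((12+((z+b)+11))*(((z+a)*0)+7)))
Step 7: at RRL: ((z+a)*0) -> 0; overall: ((((b*10)+5)*9)*((12+((z+b)+11))*(((z+a)*0)+7))) -> ((((b*10)+5)*9)*((12+((z+b)+11))*(0+7)))
Step 8: at RR: (0+7) -> 7; overall: ((((b*10)+5)*9)*((12+((z+b)+11))*(0+7))) -> ((((b*10)+5)*9)*((12+((z+b)+11))*7))
Fixed point: ((((b*10)+5)*9)*((12+((z+b)+11))*7))

Answer: ((((b*10)+5)*9)*((12+((z+b)+11))*7))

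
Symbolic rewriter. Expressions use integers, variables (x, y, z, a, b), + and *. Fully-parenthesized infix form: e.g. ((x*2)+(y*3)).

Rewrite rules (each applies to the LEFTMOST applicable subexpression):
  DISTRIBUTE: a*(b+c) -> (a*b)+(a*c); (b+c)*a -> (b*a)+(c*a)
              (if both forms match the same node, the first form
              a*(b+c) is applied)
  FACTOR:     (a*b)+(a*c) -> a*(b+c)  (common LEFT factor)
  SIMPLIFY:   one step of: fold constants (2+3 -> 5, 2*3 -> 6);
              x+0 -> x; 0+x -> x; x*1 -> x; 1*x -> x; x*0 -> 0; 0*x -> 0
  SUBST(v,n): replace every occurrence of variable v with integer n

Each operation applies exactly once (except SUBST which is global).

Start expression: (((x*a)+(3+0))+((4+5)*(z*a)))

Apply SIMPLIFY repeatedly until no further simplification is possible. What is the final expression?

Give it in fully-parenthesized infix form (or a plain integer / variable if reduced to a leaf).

Start: (((x*a)+(3+0))+((4+5)*(z*a)))
Step 1: at LR: (3+0) -> 3; overall: (((x*a)+(3+0))+((4+5)*(z*a))) -> (((x*a)+3)+((4+5)*(z*a)))
Step 2: at RL: (4+5) -> 9; overall: (((x*a)+3)+((4+5)*(z*a))) -> (((x*a)+3)+(9*(z*a)))
Fixed point: (((x*a)+3)+(9*(z*a)))

Answer: (((x*a)+3)+(9*(z*a)))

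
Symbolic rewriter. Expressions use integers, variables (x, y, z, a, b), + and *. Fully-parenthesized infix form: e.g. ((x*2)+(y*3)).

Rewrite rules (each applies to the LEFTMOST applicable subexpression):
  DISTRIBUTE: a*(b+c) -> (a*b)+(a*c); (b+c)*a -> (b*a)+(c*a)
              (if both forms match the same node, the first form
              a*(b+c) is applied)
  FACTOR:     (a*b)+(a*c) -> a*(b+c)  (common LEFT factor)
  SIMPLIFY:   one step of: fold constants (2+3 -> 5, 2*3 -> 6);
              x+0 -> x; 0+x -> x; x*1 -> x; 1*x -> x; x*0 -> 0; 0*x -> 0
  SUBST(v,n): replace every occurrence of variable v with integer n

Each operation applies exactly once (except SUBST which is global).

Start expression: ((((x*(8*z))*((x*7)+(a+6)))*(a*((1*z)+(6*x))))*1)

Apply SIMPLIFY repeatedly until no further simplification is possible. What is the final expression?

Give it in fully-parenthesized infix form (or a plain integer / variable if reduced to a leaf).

Start: ((((x*(8*z))*((x*7)+(a+6)))*(a*((1*z)+(6*x))))*1)
Step 1: at root: ((((x*(8*z))*((x*7)+(a+6)))*(a*((1*z)+(6*x))))*1) -> (((x*(8*z))*((x*7)+(a+6)))*(a*((1*z)+(6*x)))); overall: ((((x*(8*z))*((x*7)+(a+6)))*(a*((1*z)+(6*x))))*1) -> (((x*(8*z))*((x*7)+(a+6)))*(a*((1*z)+(6*x))))
Step 2: at RRL: (1*z) -> z; overall: (((x*(8*z))*((x*7)+(a+6)))*(a*((1*z)+(6*x)))) -> (((x*(8*z))*((x*7)+(a+6)))*(a*(z+(6*x))))
Fixed point: (((x*(8*z))*((x*7)+(a+6)))*(a*(z+(6*x))))

Answer: (((x*(8*z))*((x*7)+(a+6)))*(a*(z+(6*x))))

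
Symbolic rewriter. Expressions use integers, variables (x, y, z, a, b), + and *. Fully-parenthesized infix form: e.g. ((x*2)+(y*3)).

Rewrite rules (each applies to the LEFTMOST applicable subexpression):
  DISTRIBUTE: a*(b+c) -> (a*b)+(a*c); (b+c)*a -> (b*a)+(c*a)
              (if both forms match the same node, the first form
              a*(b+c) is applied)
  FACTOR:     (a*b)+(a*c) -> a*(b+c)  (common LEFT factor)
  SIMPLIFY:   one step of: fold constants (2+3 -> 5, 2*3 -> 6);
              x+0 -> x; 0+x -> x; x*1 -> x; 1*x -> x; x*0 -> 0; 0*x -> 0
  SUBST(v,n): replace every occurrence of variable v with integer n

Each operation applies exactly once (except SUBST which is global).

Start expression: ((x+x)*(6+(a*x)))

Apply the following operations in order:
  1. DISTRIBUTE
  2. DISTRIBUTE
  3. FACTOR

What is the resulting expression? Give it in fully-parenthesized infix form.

Answer: ((x*(6+6))+((x+x)*(a*x)))

Derivation:
Start: ((x+x)*(6+(a*x)))
Apply DISTRIBUTE at root (target: ((x+x)*(6+(a*x)))): ((x+x)*(6+(a*x))) -> (((x+x)*6)+((x+x)*(a*x)))
Apply DISTRIBUTE at L (target: ((x+x)*6)): (((x+x)*6)+((x+x)*(a*x))) -> (((x*6)+(x*6))+((x+x)*(a*x)))
Apply FACTOR at L (target: ((x*6)+(x*6))): (((x*6)+(x*6))+((x+x)*(a*x))) -> ((x*(6+6))+((x+x)*(a*x)))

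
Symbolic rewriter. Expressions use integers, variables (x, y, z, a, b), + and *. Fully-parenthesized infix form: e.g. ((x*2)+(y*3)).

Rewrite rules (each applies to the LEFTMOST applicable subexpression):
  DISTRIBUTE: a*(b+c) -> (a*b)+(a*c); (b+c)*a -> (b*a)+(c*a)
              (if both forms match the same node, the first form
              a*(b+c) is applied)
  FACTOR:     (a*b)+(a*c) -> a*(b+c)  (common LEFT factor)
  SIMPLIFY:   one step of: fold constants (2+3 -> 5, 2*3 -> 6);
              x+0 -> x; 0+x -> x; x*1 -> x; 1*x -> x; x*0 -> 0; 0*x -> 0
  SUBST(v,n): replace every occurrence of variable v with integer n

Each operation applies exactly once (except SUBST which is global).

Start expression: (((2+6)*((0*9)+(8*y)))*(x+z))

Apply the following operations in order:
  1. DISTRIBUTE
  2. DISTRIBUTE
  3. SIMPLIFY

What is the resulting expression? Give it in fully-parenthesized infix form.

Answer: ((((8*(0*9))+((2+6)*(8*y)))*x)+(((2+6)*((0*9)+(8*y)))*z))

Derivation:
Start: (((2+6)*((0*9)+(8*y)))*(x+z))
Apply DISTRIBUTE at root (target: (((2+6)*((0*9)+(8*y)))*(x+z))): (((2+6)*((0*9)+(8*y)))*(x+z)) -> ((((2+6)*((0*9)+(8*y)))*x)+(((2+6)*((0*9)+(8*y)))*z))
Apply DISTRIBUTE at LL (target: ((2+6)*((0*9)+(8*y)))): ((((2+6)*((0*9)+(8*y)))*x)+(((2+6)*((0*9)+(8*y)))*z)) -> (((((2+6)*(0*9))+((2+6)*(8*y)))*x)+(((2+6)*((0*9)+(8*y)))*z))
Apply SIMPLIFY at LLLL (target: (2+6)): (((((2+6)*(0*9))+((2+6)*(8*y)))*x)+(((2+6)*((0*9)+(8*y)))*z)) -> ((((8*(0*9))+((2+6)*(8*y)))*x)+(((2+6)*((0*9)+(8*y)))*z))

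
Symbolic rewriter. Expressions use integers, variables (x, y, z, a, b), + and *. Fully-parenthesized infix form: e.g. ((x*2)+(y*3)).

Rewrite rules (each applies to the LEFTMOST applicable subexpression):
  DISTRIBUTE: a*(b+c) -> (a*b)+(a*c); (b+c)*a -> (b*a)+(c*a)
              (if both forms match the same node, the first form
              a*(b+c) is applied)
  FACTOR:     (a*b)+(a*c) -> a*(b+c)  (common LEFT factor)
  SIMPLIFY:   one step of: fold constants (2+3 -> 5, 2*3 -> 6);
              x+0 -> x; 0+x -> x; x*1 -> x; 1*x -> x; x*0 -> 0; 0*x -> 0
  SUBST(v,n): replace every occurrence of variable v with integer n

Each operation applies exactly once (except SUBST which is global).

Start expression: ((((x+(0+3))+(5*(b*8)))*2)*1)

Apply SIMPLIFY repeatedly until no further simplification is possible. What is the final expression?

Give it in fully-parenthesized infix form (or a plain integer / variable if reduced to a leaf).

Start: ((((x+(0+3))+(5*(b*8)))*2)*1)
Step 1: at root: ((((x+(0+3))+(5*(b*8)))*2)*1) -> (((x+(0+3))+(5*(b*8)))*2); overall: ((((x+(0+3))+(5*(b*8)))*2)*1) -> (((x+(0+3))+(5*(b*8)))*2)
Step 2: at LLR: (0+3) -> 3; overall: (((x+(0+3))+(5*(b*8)))*2) -> (((x+3)+(5*(b*8)))*2)
Fixed point: (((x+3)+(5*(b*8)))*2)

Answer: (((x+3)+(5*(b*8)))*2)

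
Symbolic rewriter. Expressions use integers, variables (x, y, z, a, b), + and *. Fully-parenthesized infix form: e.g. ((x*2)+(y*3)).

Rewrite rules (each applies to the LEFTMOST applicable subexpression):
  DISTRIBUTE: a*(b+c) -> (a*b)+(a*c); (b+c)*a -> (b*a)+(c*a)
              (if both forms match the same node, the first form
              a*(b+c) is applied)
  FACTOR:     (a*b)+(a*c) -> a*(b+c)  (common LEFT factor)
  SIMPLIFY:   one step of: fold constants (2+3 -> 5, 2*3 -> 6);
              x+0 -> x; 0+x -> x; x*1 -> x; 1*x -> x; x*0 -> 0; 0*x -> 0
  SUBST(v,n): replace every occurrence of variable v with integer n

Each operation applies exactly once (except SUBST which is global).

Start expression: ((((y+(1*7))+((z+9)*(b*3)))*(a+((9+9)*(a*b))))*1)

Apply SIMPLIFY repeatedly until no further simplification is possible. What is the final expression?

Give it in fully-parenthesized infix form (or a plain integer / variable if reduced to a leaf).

Answer: (((y+7)+((z+9)*(b*3)))*(a+(18*(a*b))))

Derivation:
Start: ((((y+(1*7))+((z+9)*(b*3)))*(a+((9+9)*(a*b))))*1)
Step 1: at root: ((((y+(1*7))+((z+9)*(b*3)))*(a+((9+9)*(a*b))))*1) -> (((y+(1*7))+((z+9)*(b*3)))*(a+((9+9)*(a*b)))); overall: ((((y+(1*7))+((z+9)*(b*3)))*(a+((9+9)*(a*b))))*1) -> (((y+(1*7))+((z+9)*(b*3)))*(a+((9+9)*(a*b))))
Step 2: at LLR: (1*7) -> 7; overall: (((y+(1*7))+((z+9)*(b*3)))*(a+((9+9)*(a*b)))) -> (((y+7)+((z+9)*(b*3)))*(a+((9+9)*(a*b))))
Step 3: at RRL: (9+9) -> 18; overall: (((y+7)+((z+9)*(b*3)))*(a+((9+9)*(a*b)))) -> (((y+7)+((z+9)*(b*3)))*(a+(18*(a*b))))
Fixed point: (((y+7)+((z+9)*(b*3)))*(a+(18*(a*b))))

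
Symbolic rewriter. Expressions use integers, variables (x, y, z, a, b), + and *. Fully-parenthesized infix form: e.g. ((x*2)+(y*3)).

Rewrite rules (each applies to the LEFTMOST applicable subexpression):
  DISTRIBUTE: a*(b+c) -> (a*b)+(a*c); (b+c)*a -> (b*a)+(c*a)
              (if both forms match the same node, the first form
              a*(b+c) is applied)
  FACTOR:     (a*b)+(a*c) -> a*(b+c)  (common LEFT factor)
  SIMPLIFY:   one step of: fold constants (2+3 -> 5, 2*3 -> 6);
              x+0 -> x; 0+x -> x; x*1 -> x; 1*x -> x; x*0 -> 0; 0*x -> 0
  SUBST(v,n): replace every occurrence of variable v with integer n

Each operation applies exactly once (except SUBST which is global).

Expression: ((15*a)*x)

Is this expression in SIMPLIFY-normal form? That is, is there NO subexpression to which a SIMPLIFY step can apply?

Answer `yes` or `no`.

Answer: yes

Derivation:
Expression: ((15*a)*x)
Scanning for simplifiable subexpressions (pre-order)...
  at root: ((15*a)*x) (not simplifiable)
  at L: (15*a) (not simplifiable)
Result: no simplifiable subexpression found -> normal form.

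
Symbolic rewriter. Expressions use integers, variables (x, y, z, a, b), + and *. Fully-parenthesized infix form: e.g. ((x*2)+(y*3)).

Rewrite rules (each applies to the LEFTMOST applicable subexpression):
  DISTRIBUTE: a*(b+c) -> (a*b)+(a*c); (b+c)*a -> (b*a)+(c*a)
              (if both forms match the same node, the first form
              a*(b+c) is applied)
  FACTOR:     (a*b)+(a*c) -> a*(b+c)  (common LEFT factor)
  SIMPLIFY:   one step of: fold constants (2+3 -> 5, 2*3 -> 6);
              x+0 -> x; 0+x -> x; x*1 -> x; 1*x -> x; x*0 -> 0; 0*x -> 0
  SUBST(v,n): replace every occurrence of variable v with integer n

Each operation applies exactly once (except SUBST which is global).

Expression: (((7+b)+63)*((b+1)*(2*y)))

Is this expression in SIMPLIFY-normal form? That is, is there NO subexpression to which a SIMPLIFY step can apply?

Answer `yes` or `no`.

Expression: (((7+b)+63)*((b+1)*(2*y)))
Scanning for simplifiable subexpressions (pre-order)...
  at root: (((7+b)+63)*((b+1)*(2*y))) (not simplifiable)
  at L: ((7+b)+63) (not simplifiable)
  at LL: (7+b) (not simplifiable)
  at R: ((b+1)*(2*y)) (not simplifiable)
  at RL: (b+1) (not simplifiable)
  at RR: (2*y) (not simplifiable)
Result: no simplifiable subexpression found -> normal form.

Answer: yes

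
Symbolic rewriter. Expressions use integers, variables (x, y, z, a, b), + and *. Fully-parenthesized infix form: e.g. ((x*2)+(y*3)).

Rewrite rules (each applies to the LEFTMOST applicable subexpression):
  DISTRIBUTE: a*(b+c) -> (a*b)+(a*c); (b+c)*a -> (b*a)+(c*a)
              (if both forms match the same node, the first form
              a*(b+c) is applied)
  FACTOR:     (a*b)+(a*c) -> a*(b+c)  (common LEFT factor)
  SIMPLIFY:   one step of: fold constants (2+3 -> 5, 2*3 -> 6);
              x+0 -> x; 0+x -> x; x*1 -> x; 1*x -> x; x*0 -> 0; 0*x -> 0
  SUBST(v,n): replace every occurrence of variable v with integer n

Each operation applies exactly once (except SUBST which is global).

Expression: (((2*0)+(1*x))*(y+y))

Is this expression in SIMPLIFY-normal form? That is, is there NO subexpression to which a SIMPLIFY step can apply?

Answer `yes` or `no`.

Expression: (((2*0)+(1*x))*(y+y))
Scanning for simplifiable subexpressions (pre-order)...
  at root: (((2*0)+(1*x))*(y+y)) (not simplifiable)
  at L: ((2*0)+(1*x)) (not simplifiable)
  at LL: (2*0) (SIMPLIFIABLE)
  at LR: (1*x) (SIMPLIFIABLE)
  at R: (y+y) (not simplifiable)
Found simplifiable subexpr at path LL: (2*0)
One SIMPLIFY step would give: ((0+(1*x))*(y+y))
-> NOT in normal form.

Answer: no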